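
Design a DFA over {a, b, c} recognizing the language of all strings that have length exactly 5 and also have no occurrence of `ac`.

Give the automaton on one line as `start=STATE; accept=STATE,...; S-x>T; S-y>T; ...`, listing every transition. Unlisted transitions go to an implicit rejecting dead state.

Build one automaton per condition and run them in lockstep. One (7 states) tracks the input length, saturating at 6; the other (3 states) tracks partial matches of the forbidden pattern `ac`. Each combined state is a pair, one component from each; accept when both components accept.
18 states suffice.
          a    b    c  
>  s0     s1   s2   s2 
   s1     s3   s4   s5 
   s2     s3   s4   s4 
   s3     s6   s7   s8 
   s4     s6   s7   s7 
   s5     s8   s8   s8 
   s6     s9  s10  s11 
   s7     s9  s10  s10 
   s8    s11  s11  s11 
   s9    s12  s13  s14 
   s10   s12  s13  s13 
   s11   s14  s14  s14 
 * s12   s15  s16  s17 
 * s13   s15  s16  s16 
   s14   s17  s17  s17 
   s15   s15  s16  s17 
   s16   s15  s16  s16 
   s17   s17  s17  s17 
(> = start, * = accepting)

start=s0; accept=s12,s13; s0-a>s1; s0-b>s2; s0-c>s2; s1-a>s3; s1-b>s4; s1-c>s5; s2-a>s3; s2-b>s4; s2-c>s4; s3-a>s6; s3-b>s7; s3-c>s8; s4-a>s6; s4-b>s7; s4-c>s7; s5-a>s8; s5-b>s8; s5-c>s8; s6-a>s9; s6-b>s10; s6-c>s11; s7-a>s9; s7-b>s10; s7-c>s10; s8-a>s11; s8-b>s11; s8-c>s11; s9-a>s12; s9-b>s13; s9-c>s14; s10-a>s12; s10-b>s13; s10-c>s13; s11-a>s14; s11-b>s14; s11-c>s14; s12-a>s15; s12-b>s16; s12-c>s17; s13-a>s15; s13-b>s16; s13-c>s16; s14-a>s17; s14-b>s17; s14-c>s17; s15-a>s15; s15-b>s16; s15-c>s17; s16-a>s15; s16-b>s16; s16-c>s16; s17-a>s17; s17-b>s17; s17-c>s17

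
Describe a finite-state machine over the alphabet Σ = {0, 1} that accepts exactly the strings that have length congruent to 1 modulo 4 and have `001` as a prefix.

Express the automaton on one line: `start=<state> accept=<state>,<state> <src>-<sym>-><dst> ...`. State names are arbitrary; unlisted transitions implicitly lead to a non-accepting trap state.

Run two small machines in parallel and take their product. One (4 states) tracks the input length modulo 4; the other (5 states) tracks whether the input so far still matches the prefix `001`. Each combined state is a pair, one component from each; accept when both components accept.
11 states suffice.
       0  1 
>  A   B  C 
   B   D  E 
   C   E  E 
   D   F  G 
   E   F  F 
   F   H  H 
   G   I  I 
   H   C  C 
   I   J  J 
 * J   K  K 
   K   G  G 
(> = start, * = accepting)

start=A accept=J A-0->B A-1->C B-0->D B-1->E C-0->E C-1->E D-0->F D-1->G E-0->F E-1->F F-0->H F-1->H G-0->I G-1->I H-0->C H-1->C I-0->J I-1->J J-0->K J-1->K K-0->G K-1->G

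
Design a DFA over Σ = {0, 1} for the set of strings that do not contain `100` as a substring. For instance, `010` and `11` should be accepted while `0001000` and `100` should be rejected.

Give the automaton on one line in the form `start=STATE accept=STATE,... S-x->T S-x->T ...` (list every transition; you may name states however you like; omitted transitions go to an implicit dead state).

This is the complement of 'contains `100`'. Use the same substring-matching states — S0 through S3 holding how much of `100` has just been matched — but flip the accepting set: everything except the trap S3 accepts.
4 states suffice.
        0   1  
>* S0   S0  S1 
 * S1   S2  S1 
 * S2   S3  S1 
   S3   S3  S3 
(> = start, * = accepting)

start=S0 accept=S0,S1,S2 S0-0->S0 S0-1->S1 S1-0->S2 S1-1->S1 S2-0->S3 S2-1->S1 S3-0->S3 S3-1->S3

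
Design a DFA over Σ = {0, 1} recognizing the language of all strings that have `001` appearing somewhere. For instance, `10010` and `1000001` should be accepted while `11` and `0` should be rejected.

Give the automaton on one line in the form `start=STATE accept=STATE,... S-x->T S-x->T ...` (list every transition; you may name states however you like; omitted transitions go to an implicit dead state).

Track how much of `001` has been matched so far: state S0 is no progress, S3 is the absorbing accept state reached once `001` has occurred. Intermediate states record partial matches; on a mismatch, fall back to the longest reusable overlap.
A 4-state machine:
        0   1  
>  S0   S1  S0 
   S1   S2  S0 
   S2   S2  S3 
 * S3   S3  S3 
(> = start, * = accepting)

start=S0 accept=S3 S0-0->S1 S0-1->S0 S1-0->S2 S1-1->S0 S2-0->S2 S2-1->S3 S3-0->S3 S3-1->S3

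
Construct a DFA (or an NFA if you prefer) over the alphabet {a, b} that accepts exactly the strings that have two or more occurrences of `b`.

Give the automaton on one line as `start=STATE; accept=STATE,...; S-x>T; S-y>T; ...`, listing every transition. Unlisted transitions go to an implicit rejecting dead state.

Count `b`s, saturating at 3: states S0 through S2 mean 0 through 2 `b`s seen; S3 means more than 2. Each `b` increments (capped at S3); other symbols loop. Accept from {S2, S3}.
4 states suffice.
        a   b  
>  S0   S0  S1 
   S1   S1  S2 
 * S2   S2  S3 
 * S3   S3  S3 
(> = start, * = accepting)

start=S0; accept=S2,S3; S0-a>S0; S0-b>S1; S1-a>S1; S1-b>S2; S2-a>S2; S2-b>S3; S3-a>S3; S3-b>S3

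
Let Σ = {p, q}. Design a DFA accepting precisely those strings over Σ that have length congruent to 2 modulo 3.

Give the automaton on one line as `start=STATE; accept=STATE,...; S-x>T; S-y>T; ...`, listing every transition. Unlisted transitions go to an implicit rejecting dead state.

Count input length modulo 3: every symbol advances one step around the cycle s0 → s1 → s2 → s0. Accept at s2.
With 3 states:
        p   q  
>  s0   s1  s1 
   s1   s2  s2 
 * s2   s0  s0 
(> = start, * = accepting)

start=s0; accept=s2; s0-p>s1; s0-q>s1; s1-p>s2; s1-q>s2; s2-p>s0; s2-q>s0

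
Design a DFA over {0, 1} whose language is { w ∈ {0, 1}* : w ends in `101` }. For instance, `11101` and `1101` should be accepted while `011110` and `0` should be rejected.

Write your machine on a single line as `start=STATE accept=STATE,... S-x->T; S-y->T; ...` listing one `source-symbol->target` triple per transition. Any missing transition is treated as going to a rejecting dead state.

Let each state record the length of the longest suffix of the input read so far that is also a prefix of `101`. S1 means the last symbol is `1`; S2 means the last 2 symbols are `10`; S3 means the last 3 symbols are `101`. Accept only at S3, where the string currently ends in `101`.
A 4-state machine:
        0   1  
>  S0   S0  S1 
   S1   S2  S1 
   S2   S0  S3 
 * S3   S2  S1 
(> = start, * = accepting)

start=S0; accept=S3; S0-0->S0; S0-1->S1; S1-0->S2; S1-1->S1; S2-0->S0; S2-1->S3; S3-0->S2; S3-1->S1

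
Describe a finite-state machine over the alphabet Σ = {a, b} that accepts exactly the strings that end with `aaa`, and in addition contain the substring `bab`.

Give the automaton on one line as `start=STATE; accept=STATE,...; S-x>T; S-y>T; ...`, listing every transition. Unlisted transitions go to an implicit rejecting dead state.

start=q0; accept=q6; q0-a>q0; q0-b>q1; q1-a>q2; q1-b>q1; q2-a>q0; q2-b>q3; q3-a>q4; q3-b>q3; q4-a>q5; q4-b>q3; q5-a>q6; q5-b>q3; q6-a>q6; q6-b>q3

Handle the two conditions separately and then intersect. The first has 4 states tracking how much of the suffix `aaa` has currently been matched; the second has 4 states tracking whether and how much of `bab` has been seen. A product state is a pair (one from each), accepting exactly when both do. Minimizing collapses redundant product states.
With 7 states:
        a   b  
>  q0   q0  q1 
   q1   q2  q1 
   q2   q0  q3 
   q3   q4  q3 
   q4   q5  q3 
   q5   q6  q3 
 * q6   q6  q3 
(> = start, * = accepting)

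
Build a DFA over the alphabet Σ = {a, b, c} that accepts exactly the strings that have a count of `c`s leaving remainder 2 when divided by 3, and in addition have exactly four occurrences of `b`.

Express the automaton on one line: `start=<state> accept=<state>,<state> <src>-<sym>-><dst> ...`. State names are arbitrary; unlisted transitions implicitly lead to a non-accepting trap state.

Handle the two conditions separately and then intersect. One (3 states) tracks the count of `c`s modulo 3; the other (6 states) tracks the count of `b`s, saturating at 5. Each combined state is a pair, one component from each; accept when both components accept. Minimizing collapses redundant product states.
16 states suffice.
          a    b    c  
>  s0     s0   s1   s2 
   s1     s1   s3   s4 
   s2     s2   s4   s5 
   s3     s3   s6   s7 
   s4     s4   s7   s8 
   s5     s5   s8   s0 
   s6     s6   s9  s10 
   s7     s7  s10  s11 
   s8     s8  s11   s1 
   s9     s9  s12  s13 
   s10   s10  s13  s14 
   s11   s11  s14   s3 
   s12   s12  s12  s12 
   s13   s13  s12  s15 
   s14   s14  s15   s6 
 * s15   s15  s12   s9 
(> = start, * = accepting)

start=s0 accept=s15 s0-a->s0 s0-b->s1 s0-c->s2 s1-a->s1 s1-b->s3 s1-c->s4 s2-a->s2 s2-b->s4 s2-c->s5 s3-a->s3 s3-b->s6 s3-c->s7 s4-a->s4 s4-b->s7 s4-c->s8 s5-a->s5 s5-b->s8 s5-c->s0 s6-a->s6 s6-b->s9 s6-c->s10 s7-a->s7 s7-b->s10 s7-c->s11 s8-a->s8 s8-b->s11 s8-c->s1 s9-a->s9 s9-b->s12 s9-c->s13 s10-a->s10 s10-b->s13 s10-c->s14 s11-a->s11 s11-b->s14 s11-c->s3 s12-a->s12 s12-b->s12 s12-c->s12 s13-a->s13 s13-b->s12 s13-c->s15 s14-a->s14 s14-b->s15 s14-c->s6 s15-a->s15 s15-b->s12 s15-c->s9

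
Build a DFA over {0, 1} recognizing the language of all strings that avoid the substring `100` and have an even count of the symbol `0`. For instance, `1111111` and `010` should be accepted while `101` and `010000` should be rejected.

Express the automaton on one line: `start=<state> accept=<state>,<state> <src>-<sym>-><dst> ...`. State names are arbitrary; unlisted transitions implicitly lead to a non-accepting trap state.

Handle the two conditions separately and then intersect. One (4 states) tracks partial matches of the forbidden pattern `100`; the other (2 states) tracks the count of `0`s modulo 2. Each combined state is a pair, one component from each; accept when both components accept.
8 states suffice.
        0   1  
>* s0   s1  s2 
   s1   s0  s3 
 * s2   s4  s2 
   s3   s5  s3 
   s4   s6  s3 
 * s5   s7  s2 
   s6   s7  s6 
   s7   s6  s7 
(> = start, * = accepting)

start=s0 accept=s0,s2,s5 s0-0->s1 s0-1->s2 s1-0->s0 s1-1->s3 s2-0->s4 s2-1->s2 s3-0->s5 s3-1->s3 s4-0->s6 s4-1->s3 s5-0->s7 s5-1->s2 s6-0->s7 s6-1->s6 s7-0->s6 s7-1->s7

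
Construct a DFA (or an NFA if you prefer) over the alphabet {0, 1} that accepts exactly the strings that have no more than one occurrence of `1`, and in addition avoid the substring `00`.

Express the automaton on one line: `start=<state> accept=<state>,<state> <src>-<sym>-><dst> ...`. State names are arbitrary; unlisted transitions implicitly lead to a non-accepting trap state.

Handle the two conditions separately and then intersect. One (3 states) tracks the count of `1`s, saturating at 2; the other (3 states) tracks partial matches of the forbidden pattern `00`. Each combined state is a pair, one component from each; accept when both components accept.
       0  1 
>* A   B  C 
 * B   D  C 
 * C   E  F 
   D   D  G 
 * E   G  F 
   F   H  F 
   G   G  I 
   H   I  F 
   I   I  I 
(> = start, * = accepting)

start=A accept=A,B,C,E A-0->B A-1->C B-0->D B-1->C C-0->E C-1->F D-0->D D-1->G E-0->G E-1->F F-0->H F-1->F G-0->G G-1->I H-0->I H-1->F I-0->I I-1->I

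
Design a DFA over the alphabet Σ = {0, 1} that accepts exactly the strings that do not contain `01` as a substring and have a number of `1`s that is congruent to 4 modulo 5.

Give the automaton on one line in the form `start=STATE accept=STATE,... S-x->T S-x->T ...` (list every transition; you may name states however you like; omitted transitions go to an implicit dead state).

Handle the two conditions separately and then intersect. The first has 3 states tracking partial matches of the forbidden pattern `01`; the second has 5 states tracking the count of `1`s modulo 5. A product state is a pair (one from each), accepting exactly when both do.
       0  1 
>  A   B  C 
   B   B  D 
   C   E  F 
   D   D  G 
   E   E  G 
   F   H  I 
   G   G  J 
   H   H  J 
   I   K  L 
   J   J  M 
   K   K  M 
 * L   N  A 
   M   M  O 
 * N   N  O 
   O   O  D 
(> = start, * = accepting)

start=A accept=L,N A-0->B A-1->C B-0->B B-1->D C-0->E C-1->F D-0->D D-1->G E-0->E E-1->G F-0->H F-1->I G-0->G G-1->J H-0->H H-1->J I-0->K I-1->L J-0->J J-1->M K-0->K K-1->M L-0->N L-1->A M-0->M M-1->O N-0->N N-1->O O-0->O O-1->D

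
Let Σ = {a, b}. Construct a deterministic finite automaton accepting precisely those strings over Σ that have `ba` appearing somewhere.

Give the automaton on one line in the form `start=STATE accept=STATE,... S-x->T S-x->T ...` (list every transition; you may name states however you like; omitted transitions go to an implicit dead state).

Track how much of `ba` has been matched so far: state s0 is no progress, s2 is the absorbing accept state reached once `ba` has occurred. Intermediate states record partial matches; on a mismatch, fall back to the longest reusable overlap.
3 states suffice.
        a   b  
>  s0   s0  s1 
   s1   s2  s1 
 * s2   s2  s2 
(> = start, * = accepting)

start=s0 accept=s2 s0-a->s0 s0-b->s1 s1-a->s2 s1-b->s1 s2-a->s2 s2-b->s2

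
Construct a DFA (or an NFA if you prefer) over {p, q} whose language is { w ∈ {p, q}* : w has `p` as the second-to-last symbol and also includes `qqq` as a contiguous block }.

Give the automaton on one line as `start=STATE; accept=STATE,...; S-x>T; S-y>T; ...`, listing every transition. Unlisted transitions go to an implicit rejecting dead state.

start=S0; accept=S9,S10; S0-p>S1; S0-q>S2; S1-p>S3; S1-q>S4; S2-p>S5; S2-q>S6; S3-p>S3; S3-q>S4; S4-p>S5; S4-q>S6; S5-p>S3; S5-q>S4; S6-p>S5; S6-q>S7; S7-p>S8; S7-q>S7; S8-p>S9; S8-q>S10; S9-p>S9; S9-q>S10; S10-p>S8; S10-q>S7

Build one automaton per condition and run them in lockstep. The first has 7 states tracking the last 2 symbols read; the second has 4 states tracking whether and how much of `qqq` has been seen. A product state is a pair (one from each), accepting exactly when both do.
          p    q  
>  S0     S1   S2 
   S1     S3   S4 
   S2     S5   S6 
   S3     S3   S4 
   S4     S5   S6 
   S5     S3   S4 
   S6     S5   S7 
   S7     S8   S7 
   S8     S9  S10 
 * S9     S9  S10 
 * S10    S8   S7 
(> = start, * = accepting)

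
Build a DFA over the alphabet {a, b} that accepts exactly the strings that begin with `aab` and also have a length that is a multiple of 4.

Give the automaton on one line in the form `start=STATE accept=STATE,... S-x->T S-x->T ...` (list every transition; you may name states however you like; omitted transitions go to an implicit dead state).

Run two small machines in parallel and take their product. One (5 states) tracks whether the input so far still matches the prefix `aab`; the other (4 states) tracks the input length modulo 4. Each combined state is a pair, one component from each; accept when both components accept.
          a    b  
>  S0     S1   S2 
   S1     S3   S4 
   S2     S4   S4 
   S3     S5   S6 
   S4     S5   S5 
   S5     S7   S7 
   S6     S8   S8 
   S7     S2   S2 
 * S8     S9   S9 
   S9    S10  S10 
   S10    S6   S6 
(> = start, * = accepting)

start=S0 accept=S8 S0-a->S1 S0-b->S2 S1-a->S3 S1-b->S4 S2-a->S4 S2-b->S4 S3-a->S5 S3-b->S6 S4-a->S5 S4-b->S5 S5-a->S7 S5-b->S7 S6-a->S8 S6-b->S8 S7-a->S2 S7-b->S2 S8-a->S9 S8-b->S9 S9-a->S10 S9-b->S10 S10-a->S6 S10-b->S6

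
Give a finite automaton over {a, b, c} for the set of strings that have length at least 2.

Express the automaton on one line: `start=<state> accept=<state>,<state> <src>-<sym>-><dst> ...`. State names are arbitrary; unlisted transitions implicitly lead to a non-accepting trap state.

start=q0 accept=q2,q3 q0-a->q1 q0-b->q1 q0-c->q1 q1-a->q2 q1-b->q2 q1-c->q2 q2-a->q3 q2-b->q3 q2-c->q3 q3-a->q3 q3-b->q3 q3-c->q3

Count input length up to 3: every symbol moves from q0 toward q3, which means 'more than 2' and absorbs. Accept from {q2, q3}.
With 4 states:
        a   b   c  
>  q0   q1  q1  q1 
   q1   q2  q2  q2 
 * q2   q3  q3  q3 
 * q3   q3  q3  q3 
(> = start, * = accepting)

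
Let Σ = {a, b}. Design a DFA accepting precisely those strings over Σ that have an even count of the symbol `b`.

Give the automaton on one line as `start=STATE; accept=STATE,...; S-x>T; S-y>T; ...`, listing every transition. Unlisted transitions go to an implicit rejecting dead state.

Keep the running count of `b`s modulo 2: each `b` advances along the cycle q0 → q1 → q0 while other symbols loop. Accept at q0.
A 2-state machine:
        a   b  
>* q0   q0  q1 
   q1   q1  q0 
(> = start, * = accepting)

start=q0; accept=q0; q0-a>q0; q0-b>q1; q1-a>q1; q1-b>q0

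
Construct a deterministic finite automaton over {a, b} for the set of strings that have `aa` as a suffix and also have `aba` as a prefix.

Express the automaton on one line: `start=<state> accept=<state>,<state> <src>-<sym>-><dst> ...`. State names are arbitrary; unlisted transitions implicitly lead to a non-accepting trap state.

Handle the two conditions separately and then intersect. The first has 3 states tracking how much of the suffix `aa` has currently been matched; the second has 5 states tracking whether the input so far still matches the prefix `aba`. A product state is a pair (one from each), accepting exactly when both do. Equivalent product states are then merged.
A 7-state machine:
        a   b  
>  q0   q1  q2 
   q1   q2  q3 
   q2   q2  q2 
   q3   q4  q2 
   q4   q5  q6 
 * q5   q5  q6 
   q6   q4  q6 
(> = start, * = accepting)

start=q0 accept=q5 q0-a->q1 q0-b->q2 q1-a->q2 q1-b->q3 q2-a->q2 q2-b->q2 q3-a->q4 q3-b->q2 q4-a->q5 q4-b->q6 q5-a->q5 q5-b->q6 q6-a->q4 q6-b->q6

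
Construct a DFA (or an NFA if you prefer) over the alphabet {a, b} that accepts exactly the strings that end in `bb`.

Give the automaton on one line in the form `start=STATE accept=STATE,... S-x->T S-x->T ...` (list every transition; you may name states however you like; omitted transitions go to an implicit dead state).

Remember how much of `bb` the current input suffix matches. State q0 means no match yet; q1 means the last symbol is `b`; q2 means the last 2 symbols are `bb`. Only q2 accepts. On a mismatch, fall back to the longest proper suffix that is still a prefix of `bb`.
3 states suffice.
        a   b  
>  q0   q0  q1 
   q1   q0  q2 
 * q2   q0  q2 
(> = start, * = accepting)

start=q0 accept=q2 q0-a->q0 q0-b->q1 q1-a->q0 q1-b->q2 q2-a->q0 q2-b->q2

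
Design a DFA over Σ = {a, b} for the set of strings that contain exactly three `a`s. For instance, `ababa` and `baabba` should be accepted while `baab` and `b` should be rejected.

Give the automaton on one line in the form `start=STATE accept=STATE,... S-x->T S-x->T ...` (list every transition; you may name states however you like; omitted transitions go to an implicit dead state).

start=s0 accept=s3 s0-a->s1 s0-b->s0 s1-a->s2 s1-b->s1 s2-a->s3 s2-b->s2 s3-a->s4 s3-b->s3 s4-a->s4 s4-b->s4

Only the number of `a`s matters, and only up to 4. Make a chain s0 → s1 → s2 → s3 → s4 advanced by each `a` (with s4 absorbing); every other symbol self-loops. The accepting set is {s3}.
5 states suffice.
        a   b  
>  s0   s1  s0 
   s1   s2  s1 
   s2   s3  s2 
 * s3   s4  s3 
   s4   s4  s4 
(> = start, * = accepting)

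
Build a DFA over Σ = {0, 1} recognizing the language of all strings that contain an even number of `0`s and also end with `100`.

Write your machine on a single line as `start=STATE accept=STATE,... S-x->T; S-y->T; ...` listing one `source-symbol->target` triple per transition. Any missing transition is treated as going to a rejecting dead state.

start=s0; accept=s6; s0-0->s1; s0-1->s2; s1-0->s0; s1-1->s3; s2-0->s4; s2-1->s2; s3-0->s5; s3-1->s3; s4-0->s6; s4-1->s3; s5-0->s7; s5-1->s2; s6-0->s1; s6-1->s2; s7-0->s0; s7-1->s3

Build one automaton per condition and run them in lockstep. One (2 states) tracks the count of `0`s modulo 2; the other (4 states) tracks how much of the suffix `100` has currently been matched. Each combined state is a pair, one component from each; accept when both components accept.
8 states suffice.
        0   1  
>  s0   s1  s2 
   s1   s0  s3 
   s2   s4  s2 
   s3   s5  s3 
   s4   s6  s3 
   s5   s7  s2 
 * s6   s1  s2 
   s7   s0  s3 
(> = start, * = accepting)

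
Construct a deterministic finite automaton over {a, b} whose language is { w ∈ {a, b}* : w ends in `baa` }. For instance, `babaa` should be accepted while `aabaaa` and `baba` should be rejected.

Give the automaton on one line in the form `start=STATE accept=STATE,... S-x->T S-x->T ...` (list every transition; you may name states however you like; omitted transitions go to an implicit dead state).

start=s0 accept=s3 s0-a->s0 s0-b->s1 s1-a->s2 s1-b->s1 s2-a->s3 s2-b->s1 s3-a->s0 s3-b->s1

Let each state record the length of the longest suffix of the input read so far that is also a prefix of `baa`. s1 means the last symbol is `b`; s2 means the last 2 symbols are `ba`; s3 means the last 3 symbols are `baa`. Accept only at s3, where the string currently ends in `baa`.
With 4 states:
        a   b  
>  s0   s0  s1 
   s1   s2  s1 
   s2   s3  s1 
 * s3   s0  s1 
(> = start, * = accepting)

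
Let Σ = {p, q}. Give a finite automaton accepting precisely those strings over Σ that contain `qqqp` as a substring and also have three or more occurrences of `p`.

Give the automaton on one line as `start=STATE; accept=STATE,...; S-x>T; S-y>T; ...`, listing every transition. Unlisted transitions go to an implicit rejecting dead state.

Handle the two conditions separately and then intersect. One (5 states) tracks whether and how much of `qqqp` has been seen; the other (5 states) tracks the count of `p`s, saturating at 4. Each combined state is a pair, one component from each; accept when both components accept.
A 24-state machine:
          p    q  
>  s0     s1   s2 
   s1     s3   s4 
   s2     s1   s5 
   s3     s6   s7 
   s4     s3   s8 
   s5     s1   s9 
   s6    s10  s11 
   s7     s6  s12 
   s8     s3  s13 
   s9    s14   s9 
   s10   s10  s15 
   s11   s10  s16 
   s12    s6  s17 
   s13   s18  s13 
   s14   s18  s14 
   s15   s10  s19 
   s16   s10  s20 
   s17   s21  s17 
   s18   s21  s18 
   s19   s10  s22 
   s20   s23  s20 
 * s21   s23  s21 
   s22   s23  s22 
 * s23   s23  s23 
(> = start, * = accepting)

start=s0; accept=s21,s23; s0-p>s1; s0-q>s2; s1-p>s3; s1-q>s4; s2-p>s1; s2-q>s5; s3-p>s6; s3-q>s7; s4-p>s3; s4-q>s8; s5-p>s1; s5-q>s9; s6-p>s10; s6-q>s11; s7-p>s6; s7-q>s12; s8-p>s3; s8-q>s13; s9-p>s14; s9-q>s9; s10-p>s10; s10-q>s15; s11-p>s10; s11-q>s16; s12-p>s6; s12-q>s17; s13-p>s18; s13-q>s13; s14-p>s18; s14-q>s14; s15-p>s10; s15-q>s19; s16-p>s10; s16-q>s20; s17-p>s21; s17-q>s17; s18-p>s21; s18-q>s18; s19-p>s10; s19-q>s22; s20-p>s23; s20-q>s20; s21-p>s23; s21-q>s21; s22-p>s23; s22-q>s22; s23-p>s23; s23-q>s23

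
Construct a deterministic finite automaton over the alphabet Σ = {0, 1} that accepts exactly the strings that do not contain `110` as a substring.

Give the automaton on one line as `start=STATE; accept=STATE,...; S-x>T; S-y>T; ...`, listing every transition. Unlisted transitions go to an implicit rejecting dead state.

This is the complement of 'contains `110`'. Use the same substring-matching states — q0 through q3 holding how much of `110` has just been matched — but flip the accepting set: everything except the trap q3 accepts.
4 states suffice.
        0   1  
>* q0   q0  q1 
 * q1   q0  q2 
 * q2   q3  q2 
   q3   q3  q3 
(> = start, * = accepting)

start=q0; accept=q0,q1,q2; q0-0>q0; q0-1>q1; q1-0>q0; q1-1>q2; q2-0>q3; q2-1>q2; q3-0>q3; q3-1>q3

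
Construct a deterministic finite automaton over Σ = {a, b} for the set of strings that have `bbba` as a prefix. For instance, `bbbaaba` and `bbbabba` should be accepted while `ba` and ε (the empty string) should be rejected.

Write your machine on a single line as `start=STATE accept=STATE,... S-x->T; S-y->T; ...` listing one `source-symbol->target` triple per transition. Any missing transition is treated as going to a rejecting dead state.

start=q0; accept=q4; q0-a->q5; q0-b->q1; q1-a->q5; q1-b->q2; q2-a->q5; q2-b->q3; q3-a->q4; q3-b->q5; q4-a->q4; q4-b->q4; q5-a->q5; q5-b->q5

Check the first 4 symbols one by one: q0 through q3 record how many have matched `bbba` so far; any wrong symbol goes to the dead state q5. After all 4 match we enter the accepting sink q4.
With 6 states:
        a   b  
>  q0   q5  q1 
   q1   q5  q2 
   q2   q5  q3 
   q3   q4  q5 
 * q4   q4  q4 
   q5   q5  q5 
(> = start, * = accepting)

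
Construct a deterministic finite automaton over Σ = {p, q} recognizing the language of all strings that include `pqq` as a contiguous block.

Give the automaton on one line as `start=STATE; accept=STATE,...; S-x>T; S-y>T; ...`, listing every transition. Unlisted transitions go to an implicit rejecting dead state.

Track how much of `pqq` has been matched so far: state A is no progress, D is the absorbing accept state reached once `pqq` has occurred. Intermediate states record partial matches; on a mismatch, fall back to the longest reusable overlap.
With 4 states:
       p  q 
>  A   B  A 
   B   B  C 
   C   B  D 
 * D   D  D 
(> = start, * = accepting)

start=A; accept=D; A-p>B; A-q>A; B-p>B; B-q>C; C-p>B; C-q>D; D-p>D; D-q>D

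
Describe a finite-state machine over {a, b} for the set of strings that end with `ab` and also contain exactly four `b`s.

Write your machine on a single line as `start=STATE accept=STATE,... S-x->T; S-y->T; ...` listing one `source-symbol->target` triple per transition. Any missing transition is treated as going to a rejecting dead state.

Handle the two conditions separately and then intersect. The first has 3 states tracking how much of the suffix `ab` has currently been matched; the second has 6 states tracking the count of `b`s, saturating at 5. A product state is a pair (one from each), accepting exactly when both do. Minimizing collapses redundant product states.
7 states suffice.
        a   b  
>  q0   q0  q1 
   q1   q1  q2 
   q2   q2  q3 
   q3   q4  q5 
   q4   q4  q6 
   q5   q5  q5 
 * q6   q5  q5 
(> = start, * = accepting)

start=q0; accept=q6; q0-a->q0; q0-b->q1; q1-a->q1; q1-b->q2; q2-a->q2; q2-b->q3; q3-a->q4; q3-b->q5; q4-a->q4; q4-b->q6; q5-a->q5; q5-b->q5; q6-a->q5; q6-b->q5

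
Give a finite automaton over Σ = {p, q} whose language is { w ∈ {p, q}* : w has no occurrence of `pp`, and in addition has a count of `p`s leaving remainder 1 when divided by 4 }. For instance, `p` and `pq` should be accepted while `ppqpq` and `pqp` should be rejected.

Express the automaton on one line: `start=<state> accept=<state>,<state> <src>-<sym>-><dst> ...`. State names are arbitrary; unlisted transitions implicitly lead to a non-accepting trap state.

start=S0 accept=S1,S3 S0-p->S1 S0-q->S0 S1-p->S2 S1-q->S3 S2-p->S4 S2-q->S2 S3-p->S5 S3-q->S3 S4-p->S6 S4-q->S4 S5-p->S4 S5-q->S7 S6-p->S8 S6-q->S6 S7-p->S9 S7-q->S7 S8-p->S2 S8-q->S8 S9-p->S6 S9-q->S10 S10-p->S11 S10-q->S10 S11-p->S8 S11-q->S0

Handle the two conditions separately and then intersect. One (3 states) tracks partial matches of the forbidden pattern `pp`; the other (4 states) tracks the count of `p`s modulo 4. Each combined state is a pair, one component from each; accept when both components accept.
12 states suffice.
          p    q  
>  S0     S1   S0 
 * S1     S2   S3 
   S2     S4   S2 
 * S3     S5   S3 
   S4     S6   S4 
   S5     S4   S7 
   S6     S8   S6 
   S7     S9   S7 
   S8     S2   S8 
   S9     S6  S10 
   S10   S11  S10 
   S11    S8   S0 
(> = start, * = accepting)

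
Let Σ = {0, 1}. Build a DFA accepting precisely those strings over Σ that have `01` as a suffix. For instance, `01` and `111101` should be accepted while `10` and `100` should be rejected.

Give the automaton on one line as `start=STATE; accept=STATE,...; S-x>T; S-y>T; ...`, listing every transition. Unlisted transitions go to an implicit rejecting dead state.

Let each state record the length of the longest suffix of the input read so far that is also a prefix of `01`. S1 means the last symbol is `0`; S2 means the last 2 symbols are `01`. Accept only at S2, where the string currently ends in `01`.
        0   1  
>  S0   S1  S0 
   S1   S1  S2 
 * S2   S1  S0 
(> = start, * = accepting)

start=S0; accept=S2; S0-0>S1; S0-1>S0; S1-0>S1; S1-1>S2; S2-0>S1; S2-1>S0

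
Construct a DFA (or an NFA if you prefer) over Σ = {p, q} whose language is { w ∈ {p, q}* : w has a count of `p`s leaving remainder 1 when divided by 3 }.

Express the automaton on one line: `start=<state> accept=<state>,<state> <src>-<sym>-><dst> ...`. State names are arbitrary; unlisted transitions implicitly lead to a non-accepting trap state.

Keep the running count of `p`s modulo 3: each `p` advances along the cycle S0 → S1 → S2 → S0 while other symbols loop. Accept at S1.
3 states suffice.
        p   q  
>  S0   S1  S0 
 * S1   S2  S1 
   S2   S0  S2 
(> = start, * = accepting)

start=S0 accept=S1 S0-p->S1 S0-q->S0 S1-p->S2 S1-q->S1 S2-p->S0 S2-q->S2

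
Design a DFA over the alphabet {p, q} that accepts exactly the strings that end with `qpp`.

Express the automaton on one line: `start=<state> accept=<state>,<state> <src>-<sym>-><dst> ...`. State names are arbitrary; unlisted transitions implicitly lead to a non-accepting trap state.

start=s0 accept=s3 s0-p->s0 s0-q->s1 s1-p->s2 s1-q->s1 s2-p->s3 s2-q->s1 s3-p->s0 s3-q->s1

Remember how much of `qpp` the current input suffix matches. State s0 means no match yet; s1 means the last symbol is `q`; s2 means the last 2 symbols are `qp`; s3 means the last 3 symbols are `qpp`. Only s3 accepts. On a mismatch, fall back to the longest proper suffix that is still a prefix of `qpp`.
A 4-state machine:
        p   q  
>  s0   s0  s1 
   s1   s2  s1 
   s2   s3  s1 
 * s3   s0  s1 
(> = start, * = accepting)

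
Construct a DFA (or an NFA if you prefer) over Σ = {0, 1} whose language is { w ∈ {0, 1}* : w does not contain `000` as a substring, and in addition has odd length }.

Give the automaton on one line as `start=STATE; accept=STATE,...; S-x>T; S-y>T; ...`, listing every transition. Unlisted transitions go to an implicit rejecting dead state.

start=S0; accept=S1,S2,S6; S0-0>S1; S0-1>S2; S1-0>S3; S1-1>S0; S2-0>S4; S2-1>S0; S3-0>S5; S3-1>S2; S4-0>S6; S4-1>S2; S5-0>S5; S5-1>S5; S6-0>S5; S6-1>S0

Handle the two conditions separately and then intersect. One (4 states) tracks partial matches of the forbidden pattern `000`; the other (2 states) tracks the input length modulo 2. Each combined state is a pair, one component from each; accept when both components accept. After merging equivalent states the machine shrinks.
7 states suffice.
        0   1  
>  S0   S1  S2 
 * S1   S3  S0 
 * S2   S4  S0 
   S3   S5  S2 
   S4   S6  S2 
   S5   S5  S5 
 * S6   S5  S0 
(> = start, * = accepting)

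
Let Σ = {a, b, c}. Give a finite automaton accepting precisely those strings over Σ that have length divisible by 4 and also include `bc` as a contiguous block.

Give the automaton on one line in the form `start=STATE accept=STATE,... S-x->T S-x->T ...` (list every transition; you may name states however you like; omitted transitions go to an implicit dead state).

start=s0 accept=s10 s0-a->s1 s0-b->s2 s0-c->s1 s1-a->s3 s1-b->s4 s1-c->s3 s2-a->s3 s2-b->s4 s2-c->s5 s3-a->s6 s3-b->s7 s3-c->s6 s4-a->s6 s4-b->s7 s4-c->s8 s5-a->s8 s5-b->s8 s5-c->s8 s6-a->s0 s6-b->s9 s6-c->s0 s7-a->s0 s7-b->s9 s7-c->s10 s8-a->s10 s8-b->s10 s8-c->s10 s9-a->s1 s9-b->s2 s9-c->s11 s10-a->s11 s10-b->s11 s10-c->s11 s11-a->s5 s11-b->s5 s11-c->s5

Handle the two conditions separately and then intersect. One (4 states) tracks the input length modulo 4; the other (3 states) tracks whether and how much of `bc` has been seen. Each combined state is a pair, one component from each; accept when both components accept.
12 states suffice.
          a    b    c  
>  s0     s1   s2   s1 
   s1     s3   s4   s3 
   s2     s3   s4   s5 
   s3     s6   s7   s6 
   s4     s6   s7   s8 
   s5     s8   s8   s8 
   s6     s0   s9   s0 
   s7     s0   s9  s10 
   s8    s10  s10  s10 
   s9     s1   s2  s11 
 * s10   s11  s11  s11 
   s11    s5   s5   s5 
(> = start, * = accepting)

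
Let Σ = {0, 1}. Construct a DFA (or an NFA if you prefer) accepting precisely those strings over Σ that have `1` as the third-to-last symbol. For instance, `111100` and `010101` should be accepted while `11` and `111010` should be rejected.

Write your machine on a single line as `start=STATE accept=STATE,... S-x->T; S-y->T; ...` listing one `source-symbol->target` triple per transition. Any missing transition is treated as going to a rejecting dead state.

A DFA must remember the last 3 symbols (since which symbol is third-to-last isn't known until the input ends). Use one state per possible window of the last ≤3 symbols; accept from those whose window starts with `1`.
15 states suffice.
          0    1  
>  q0     q1   q2 
   q1     q3   q4 
   q2     q5   q6 
   q3     q7   q8 
   q4     q9  q10 
   q5    q11  q12 
   q6    q13  q14 
   q7     q7   q8 
   q8     q9  q10 
   q9    q11  q12 
   q10   q13  q14 
 * q11    q7   q8 
 * q12    q9  q10 
 * q13   q11  q12 
 * q14   q13  q14 
(> = start, * = accepting)

start=q0; accept=q11,q12,q13,q14; q0-0->q1; q0-1->q2; q1-0->q3; q1-1->q4; q2-0->q5; q2-1->q6; q3-0->q7; q3-1->q8; q4-0->q9; q4-1->q10; q5-0->q11; q5-1->q12; q6-0->q13; q6-1->q14; q7-0->q7; q7-1->q8; q8-0->q9; q8-1->q10; q9-0->q11; q9-1->q12; q10-0->q13; q10-1->q14; q11-0->q7; q11-1->q8; q12-0->q9; q12-1->q10; q13-0->q11; q13-1->q12; q14-0->q13; q14-1->q14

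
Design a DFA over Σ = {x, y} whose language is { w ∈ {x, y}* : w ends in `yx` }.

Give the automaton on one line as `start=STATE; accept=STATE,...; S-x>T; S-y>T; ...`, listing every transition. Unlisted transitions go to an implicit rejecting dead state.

start=s0; accept=s2; s0-x>s0; s0-y>s1; s1-x>s2; s1-y>s1; s2-x>s0; s2-y>s1

Remember how much of `yx` the current input suffix matches. State s0 means no match yet; s1 means the last symbol is `y`; s2 means the last 2 symbols are `yx`. Only s2 accepts. On a mismatch, fall back to the longest proper suffix that is still a prefix of `yx`.
A 3-state machine:
        x   y  
>  s0   s0  s1 
   s1   s2  s1 
 * s2   s0  s1 
(> = start, * = accepting)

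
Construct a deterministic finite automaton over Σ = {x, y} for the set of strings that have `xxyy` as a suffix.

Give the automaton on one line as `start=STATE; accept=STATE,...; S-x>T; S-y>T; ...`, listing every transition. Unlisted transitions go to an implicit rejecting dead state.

Remember how much of `xxyy` the current input suffix matches. State S0 means no match yet; S1 means the last symbol is `x`; S2 means the last 2 symbols are `xx`; S3 means the last 3 symbols are `xxy`; S4 means the last 4 symbols are `xxyy`. Only S4 accepts. On a mismatch, fall back to the longest proper suffix that is still a prefix of `xxyy`.
        x   y  
>  S0   S1  S0 
   S1   S2  S0 
   S2   S2  S3 
   S3   S1  S4 
 * S4   S1  S0 
(> = start, * = accepting)

start=S0; accept=S4; S0-x>S1; S0-y>S0; S1-x>S2; S1-y>S0; S2-x>S2; S2-y>S3; S3-x>S1; S3-y>S4; S4-x>S1; S4-y>S0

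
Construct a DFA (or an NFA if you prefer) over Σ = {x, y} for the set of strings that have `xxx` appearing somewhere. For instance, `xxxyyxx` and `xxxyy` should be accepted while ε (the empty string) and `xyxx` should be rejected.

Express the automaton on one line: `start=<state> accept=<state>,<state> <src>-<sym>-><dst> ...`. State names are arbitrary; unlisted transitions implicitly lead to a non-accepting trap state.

Track how much of `xxx` has been matched so far: state q0 is no progress, q3 is the absorbing accept state reached once `xxx` has occurred. Intermediate states record partial matches; on a mismatch, fall back to the longest reusable overlap.
4 states suffice.
        x   y  
>  q0   q1  q0 
   q1   q2  q0 
   q2   q3  q0 
 * q3   q3  q3 
(> = start, * = accepting)

start=q0 accept=q3 q0-x->q1 q0-y->q0 q1-x->q2 q1-y->q0 q2-x->q3 q2-y->q0 q3-x->q3 q3-y->q3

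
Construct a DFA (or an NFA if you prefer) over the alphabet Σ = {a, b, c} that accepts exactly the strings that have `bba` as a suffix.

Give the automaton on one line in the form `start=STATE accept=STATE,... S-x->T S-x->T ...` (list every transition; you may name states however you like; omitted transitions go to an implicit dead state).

Remember how much of `bba` the current input suffix matches. State S0 means no match yet; S1 means the last symbol is `b`; S2 means the last 2 symbols are `bb`; S3 means the last 3 symbols are `bba`. Only S3 accepts. On a mismatch, fall back to the longest proper suffix that is still a prefix of `bba`.
        a   b   c  
>  S0   S0  S1  S0 
   S1   S0  S2  S0 
   S2   S3  S2  S0 
 * S3   S0  S1  S0 
(> = start, * = accepting)

start=S0 accept=S3 S0-a->S0 S0-b->S1 S0-c->S0 S1-a->S0 S1-b->S2 S1-c->S0 S2-a->S3 S2-b->S2 S2-c->S0 S3-a->S0 S3-b->S1 S3-c->S0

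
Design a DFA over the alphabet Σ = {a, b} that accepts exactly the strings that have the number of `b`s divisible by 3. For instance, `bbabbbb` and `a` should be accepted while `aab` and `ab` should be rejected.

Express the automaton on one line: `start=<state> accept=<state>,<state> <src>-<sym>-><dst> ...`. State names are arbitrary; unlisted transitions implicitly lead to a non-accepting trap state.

Keep the running count of `b`s modulo 3: each `b` advances along the cycle q0 → q1 → q2 → q0 while other symbols loop. Accept at q0.
A 3-state machine:
        a   b  
>* q0   q0  q1 
   q1   q1  q2 
   q2   q2  q0 
(> = start, * = accepting)

start=q0 accept=q0 q0-a->q0 q0-b->q1 q1-a->q1 q1-b->q2 q2-a->q2 q2-b->q0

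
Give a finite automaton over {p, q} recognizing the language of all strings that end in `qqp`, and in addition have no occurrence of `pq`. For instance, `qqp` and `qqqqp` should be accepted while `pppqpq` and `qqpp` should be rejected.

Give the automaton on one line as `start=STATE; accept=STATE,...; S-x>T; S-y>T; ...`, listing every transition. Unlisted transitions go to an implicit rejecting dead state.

Run two small machines in parallel and take their product. One (4 states) tracks how much of the suffix `qqp` has currently been matched; the other (3 states) tracks partial matches of the forbidden pattern `pq`. Each combined state is a pair, one component from each; accept when both components accept. After merging equivalent states the machine shrinks.
A 5-state machine:
       p  q 
>  A   B  C 
   B   B  B 
   C   B  D 
   D   E  D 
 * E   B  B 
(> = start, * = accepting)

start=A; accept=E; A-p>B; A-q>C; B-p>B; B-q>B; C-p>B; C-q>D; D-p>E; D-q>D; E-p>B; E-q>B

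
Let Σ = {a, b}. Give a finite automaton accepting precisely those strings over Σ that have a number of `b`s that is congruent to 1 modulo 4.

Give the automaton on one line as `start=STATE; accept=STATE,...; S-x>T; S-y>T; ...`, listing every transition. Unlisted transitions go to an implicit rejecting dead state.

The only thing that matters is how many `b`s have appeared, reduced mod 4. Use one state per residue: s0 for 0, …, s3 for 3. Reading `b` moves to the next residue; anything else stays put. s1 is accepting.
        a   b  
>  s0   s0  s1 
 * s1   s1  s2 
   s2   s2  s3 
   s3   s3  s0 
(> = start, * = accepting)

start=s0; accept=s1; s0-a>s0; s0-b>s1; s1-a>s1; s1-b>s2; s2-a>s2; s2-b>s3; s3-a>s3; s3-b>s0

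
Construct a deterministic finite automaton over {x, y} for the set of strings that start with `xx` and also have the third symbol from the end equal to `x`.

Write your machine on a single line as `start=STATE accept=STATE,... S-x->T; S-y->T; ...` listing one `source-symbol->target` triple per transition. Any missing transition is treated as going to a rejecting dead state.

start=A; accept=E,F,G,H; A-x->B; A-y->C; B-x->D; B-y->C; C-x->C; C-y->C; D-x->E; D-y->F; E-x->E; E-y->F; F-x->G; F-y->H; G-x->D; G-y->I; H-x->J; H-y->K; I-x->G; I-y->H; J-x->D; J-y->I; K-x->J; K-y->K

Run two small machines in parallel and take their product. The first has 4 states tracking whether the input so far still matches the prefix `xx`; the second has 15 states tracking the last 3 symbols read. A product state is a pair (one from each), accepting exactly when both do. Minimizing collapses redundant product states.
       x  y 
>  A   B  C 
   B   D  C 
   C   C  C 
   D   E  F 
 * E   E  F 
 * F   G  H 
 * G   D  I 
 * H   J  K 
   I   G  H 
   J   D  I 
   K   J  K 
(> = start, * = accepting)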